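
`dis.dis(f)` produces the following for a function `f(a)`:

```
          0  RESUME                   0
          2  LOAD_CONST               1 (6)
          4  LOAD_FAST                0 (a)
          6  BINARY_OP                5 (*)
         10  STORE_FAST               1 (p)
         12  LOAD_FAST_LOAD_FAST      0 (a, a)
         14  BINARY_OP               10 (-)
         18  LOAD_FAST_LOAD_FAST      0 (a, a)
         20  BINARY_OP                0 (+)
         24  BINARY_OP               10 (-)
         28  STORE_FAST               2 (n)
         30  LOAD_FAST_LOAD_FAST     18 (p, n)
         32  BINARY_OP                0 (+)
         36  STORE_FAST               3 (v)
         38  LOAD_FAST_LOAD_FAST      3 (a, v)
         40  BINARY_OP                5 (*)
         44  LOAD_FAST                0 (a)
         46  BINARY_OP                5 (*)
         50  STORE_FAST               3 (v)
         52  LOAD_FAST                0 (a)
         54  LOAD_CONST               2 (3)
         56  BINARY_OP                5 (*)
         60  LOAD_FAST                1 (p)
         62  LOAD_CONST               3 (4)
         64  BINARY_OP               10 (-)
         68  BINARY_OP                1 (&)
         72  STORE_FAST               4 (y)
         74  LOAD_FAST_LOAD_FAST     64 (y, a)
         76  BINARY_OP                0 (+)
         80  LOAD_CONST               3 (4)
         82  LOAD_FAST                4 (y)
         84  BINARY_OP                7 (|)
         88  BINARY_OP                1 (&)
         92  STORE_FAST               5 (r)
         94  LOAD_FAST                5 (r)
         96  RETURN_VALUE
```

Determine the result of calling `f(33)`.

66

LOAD_CONST → push 6. Stack: [6]
LOAD_FAST a → push 33. Stack: [6, 33]
BINARY_OP * → 6 * 33 = 198. Stack: [198]
STORE_FAST p → p=198. Stack: []
LOAD_FAST_LOAD_FAST a,a → push 33,33. Stack: [33, 33]
BINARY_OP - → 33 - 33 = 0. Stack: [0]
LOAD_FAST_LOAD_FAST a,a → push 33,33. Stack: [0, 33, 33]
BINARY_OP + → 33 + 33 = 66. Stack: [0, 66]
BINARY_OP - → 0 - 66 = -66. Stack: [-66]
STORE_FAST n → n=-66. Stack: []
LOAD_FAST_LOAD_FAST p,n → push 198,-66. Stack: [198, -66]
BINARY_OP + → 198 + -66 = 132. Stack: [132]
STORE_FAST v → v=132. Stack: []
LOAD_FAST_LOAD_FAST a,v → push 33,132. Stack: [33, 132]
BINARY_OP * → 33 * 132 = 4356. Stack: [4356]
LOAD_FAST a → push 33. Stack: [4356, 33]
BINARY_OP * → 4356 * 33 = 143748. Stack: [143748]
STORE_FAST v → v=143748. Stack: []
LOAD_FAST a → push 33. Stack: [33]
LOAD_CONST → push 3. Stack: [33, 3]
BINARY_OP * → 33 * 3 = 99. Stack: [99]
LOAD_FAST p → push 198. Stack: [99, 198]
LOAD_CONST → push 4. Stack: [99, 198, 4]
BINARY_OP - → 198 - 4 = 194. Stack: [99, 194]
BINARY_OP & → 99 & 194 = 66. Stack: [66]
STORE_FAST y → y=66. Stack: []
LOAD_FAST_LOAD_FAST y,a → push 66,33. Stack: [66, 33]
BINARY_OP + → 66 + 33 = 99. Stack: [99]
LOAD_CONST → push 4. Stack: [99, 4]
LOAD_FAST y → push 66. Stack: [99, 4, 66]
BINARY_OP | → 4 | 66 = 70. Stack: [99, 70]
BINARY_OP & → 99 & 70 = 66. Stack: [66]
STORE_FAST r → r=66. Stack: []
LOAD_FAST r → push 66. Stack: [66]
RETURN_VALUE → return 66.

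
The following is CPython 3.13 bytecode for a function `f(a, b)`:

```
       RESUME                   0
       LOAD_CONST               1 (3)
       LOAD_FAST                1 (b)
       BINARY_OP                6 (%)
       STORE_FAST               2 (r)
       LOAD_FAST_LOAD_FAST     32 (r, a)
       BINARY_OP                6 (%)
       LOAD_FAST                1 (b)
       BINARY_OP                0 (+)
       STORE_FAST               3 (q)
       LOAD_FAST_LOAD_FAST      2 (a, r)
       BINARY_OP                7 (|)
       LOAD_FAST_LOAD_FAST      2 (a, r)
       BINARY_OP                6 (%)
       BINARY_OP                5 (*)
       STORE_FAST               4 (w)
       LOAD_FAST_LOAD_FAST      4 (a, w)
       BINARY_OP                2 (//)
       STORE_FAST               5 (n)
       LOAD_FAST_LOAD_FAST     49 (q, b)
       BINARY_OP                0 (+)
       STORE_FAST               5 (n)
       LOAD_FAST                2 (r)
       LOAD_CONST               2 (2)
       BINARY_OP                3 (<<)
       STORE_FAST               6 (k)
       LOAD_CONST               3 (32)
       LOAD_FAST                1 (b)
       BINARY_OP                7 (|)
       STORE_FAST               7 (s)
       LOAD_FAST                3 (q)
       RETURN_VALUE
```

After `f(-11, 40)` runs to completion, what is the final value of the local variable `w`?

-9

LOAD_CONST → push 3. Stack: [3]
LOAD_FAST b → push 40. Stack: [3, 40]
BINARY_OP % → 3 % 40 = 3. Stack: [3]
STORE_FAST r → r=3. Stack: []
LOAD_FAST_LOAD_FAST r,a → push 3,-11. Stack: [3, -11]
BINARY_OP % → 3 % -11 = -8. Stack: [-8]
LOAD_FAST b → push 40. Stack: [-8, 40]
BINARY_OP + → -8 + 40 = 32. Stack: [32]
STORE_FAST q → q=32. Stack: []
LOAD_FAST_LOAD_FAST a,r → push -11,3. Stack: [-11, 3]
BINARY_OP | → -11 | 3 = -9. Stack: [-9]
LOAD_FAST_LOAD_FAST a,r → push -11,3. Stack: [-9, -11, 3]
BINARY_OP % → -11 % 3 = 1. Stack: [-9, 1]
BINARY_OP * → -9 * 1 = -9. Stack: [-9]
STORE_FAST w → w=-9. Stack: []
LOAD_FAST_LOAD_FAST a,w → push -11,-9. Stack: [-11, -9]
BINARY_OP // → -11 // -9 = 1. Stack: [1]
STORE_FAST n → n=1. Stack: []
LOAD_FAST_LOAD_FAST q,b → push 32,40. Stack: [32, 40]
BINARY_OP + → 32 + 40 = 72. Stack: [72]
STORE_FAST n → n=72. Stack: []
LOAD_FAST r → push 3. Stack: [3]
LOAD_CONST → push 2. Stack: [3, 2]
BINARY_OP << → 3 << 2 = 12. Stack: [12]
STORE_FAST k → k=12. Stack: []
LOAD_CONST → push 32. Stack: [32]
LOAD_FAST b → push 40. Stack: [32, 40]
BINARY_OP | → 32 | 40 = 40. Stack: [40]
STORE_FAST s → s=40. Stack: []
LOAD_FAST q → push 32. Stack: [32]
RETURN_VALUE → return 32.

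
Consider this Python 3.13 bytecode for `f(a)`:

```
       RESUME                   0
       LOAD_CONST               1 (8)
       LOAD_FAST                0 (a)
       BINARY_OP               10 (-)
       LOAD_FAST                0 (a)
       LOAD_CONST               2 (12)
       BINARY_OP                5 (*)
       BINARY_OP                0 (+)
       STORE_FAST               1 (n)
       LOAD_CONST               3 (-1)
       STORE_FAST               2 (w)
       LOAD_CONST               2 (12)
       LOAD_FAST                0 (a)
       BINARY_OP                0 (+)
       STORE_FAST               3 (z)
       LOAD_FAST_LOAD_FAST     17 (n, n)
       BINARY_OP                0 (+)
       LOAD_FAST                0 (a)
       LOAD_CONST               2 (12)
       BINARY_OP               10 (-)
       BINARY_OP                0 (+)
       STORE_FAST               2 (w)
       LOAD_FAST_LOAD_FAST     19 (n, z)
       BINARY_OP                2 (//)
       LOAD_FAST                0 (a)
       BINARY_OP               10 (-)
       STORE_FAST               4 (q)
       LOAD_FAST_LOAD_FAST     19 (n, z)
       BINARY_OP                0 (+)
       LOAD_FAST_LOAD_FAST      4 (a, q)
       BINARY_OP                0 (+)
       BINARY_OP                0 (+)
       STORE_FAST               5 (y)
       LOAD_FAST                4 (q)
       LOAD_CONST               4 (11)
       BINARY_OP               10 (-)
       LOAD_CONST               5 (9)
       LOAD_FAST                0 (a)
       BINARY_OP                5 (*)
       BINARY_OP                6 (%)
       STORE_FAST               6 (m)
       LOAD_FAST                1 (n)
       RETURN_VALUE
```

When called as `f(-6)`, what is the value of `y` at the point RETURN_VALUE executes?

-62

LOAD_CONST → push 8. Stack: [8]
LOAD_FAST a → push -6. Stack: [8, -6]
BINARY_OP - → 8 - -6 = 14. Stack: [14]
LOAD_FAST a → push -6. Stack: [14, -6]
LOAD_CONST → push 12. Stack: [14, -6, 12]
BINARY_OP * → -6 * 12 = -72. Stack: [14, -72]
BINARY_OP + → 14 + -72 = -58. Stack: [-58]
STORE_FAST n → n=-58. Stack: []
LOAD_CONST → push -1. Stack: [-1]
STORE_FAST w → w=-1. Stack: []
LOAD_CONST → push 12. Stack: [12]
LOAD_FAST a → push -6. Stack: [12, -6]
BINARY_OP + → 12 + -6 = 6. Stack: [6]
STORE_FAST z → z=6. Stack: []
LOAD_FAST_LOAD_FAST n,n → push -58,-58. Stack: [-58, -58]
BINARY_OP + → -58 + -58 = -116. Stack: [-116]
LOAD_FAST a → push -6. Stack: [-116, -6]
LOAD_CONST → push 12. Stack: [-116, -6, 12]
BINARY_OP - → -6 - 12 = -18. Stack: [-116, -18]
BINARY_OP + → -116 + -18 = -134. Stack: [-134]
STORE_FAST w → w=-134. Stack: []
LOAD_FAST_LOAD_FAST n,z → push -58,6. Stack: [-58, 6]
BINARY_OP // → -58 // 6 = -10. Stack: [-10]
LOAD_FAST a → push -6. Stack: [-10, -6]
BINARY_OP - → -10 - -6 = -4. Stack: [-4]
STORE_FAST q → q=-4. Stack: []
LOAD_FAST_LOAD_FAST n,z → push -58,6. Stack: [-58, 6]
BINARY_OP + → -58 + 6 = -52. Stack: [-52]
LOAD_FAST_LOAD_FAST a,q → push -6,-4. Stack: [-52, -6, -4]
BINARY_OP + → -6 + -4 = -10. Stack: [-52, -10]
BINARY_OP + → -52 + -10 = -62. Stack: [-62]
STORE_FAST y → y=-62. Stack: []
LOAD_FAST q → push -4. Stack: [-4]
LOAD_CONST → push 11. Stack: [-4, 11]
BINARY_OP - → -4 - 11 = -15. Stack: [-15]
LOAD_CONST → push 9. Stack: [-15, 9]
LOAD_FAST a → push -6. Stack: [-15, 9, -6]
BINARY_OP * → 9 * -6 = -54. Stack: [-15, -54]
BINARY_OP % → -15 % -54 = -15. Stack: [-15]
STORE_FAST m → m=-15. Stack: []
LOAD_FAST n → push -58. Stack: [-58]
RETURN_VALUE → return -58.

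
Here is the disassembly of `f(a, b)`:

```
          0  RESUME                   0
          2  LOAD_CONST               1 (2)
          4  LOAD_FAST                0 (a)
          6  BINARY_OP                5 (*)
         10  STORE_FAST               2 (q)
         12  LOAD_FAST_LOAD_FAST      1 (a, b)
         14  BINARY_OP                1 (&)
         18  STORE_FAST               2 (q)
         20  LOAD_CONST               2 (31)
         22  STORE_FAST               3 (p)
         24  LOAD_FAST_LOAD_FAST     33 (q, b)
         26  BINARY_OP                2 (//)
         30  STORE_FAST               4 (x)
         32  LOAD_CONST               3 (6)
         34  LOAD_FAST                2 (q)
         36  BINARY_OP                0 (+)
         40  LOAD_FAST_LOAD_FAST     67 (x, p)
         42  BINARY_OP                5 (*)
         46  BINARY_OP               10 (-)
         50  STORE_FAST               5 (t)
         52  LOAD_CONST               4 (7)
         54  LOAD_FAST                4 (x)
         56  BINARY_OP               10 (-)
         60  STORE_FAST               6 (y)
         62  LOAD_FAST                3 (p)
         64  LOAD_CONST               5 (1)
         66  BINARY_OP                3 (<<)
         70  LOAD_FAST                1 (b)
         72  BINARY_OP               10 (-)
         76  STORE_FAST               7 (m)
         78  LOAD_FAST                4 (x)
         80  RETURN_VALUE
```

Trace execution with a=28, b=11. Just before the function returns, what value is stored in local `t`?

14

LOAD_CONST → push 2. Stack: [2]
LOAD_FAST a → push 28. Stack: [2, 28]
BINARY_OP * → 2 * 28 = 56. Stack: [56]
STORE_FAST q → q=56. Stack: []
LOAD_FAST_LOAD_FAST a,b → push 28,11. Stack: [28, 11]
BINARY_OP & → 28 & 11 = 8. Stack: [8]
STORE_FAST q → q=8. Stack: []
LOAD_CONST → push 31. Stack: [31]
STORE_FAST p → p=31. Stack: []
LOAD_FAST_LOAD_FAST q,b → push 8,11. Stack: [8, 11]
BINARY_OP // → 8 // 11 = 0. Stack: [0]
STORE_FAST x → x=0. Stack: []
LOAD_CONST → push 6. Stack: [6]
LOAD_FAST q → push 8. Stack: [6, 8]
BINARY_OP + → 6 + 8 = 14. Stack: [14]
LOAD_FAST_LOAD_FAST x,p → push 0,31. Stack: [14, 0, 31]
BINARY_OP * → 0 * 31 = 0. Stack: [14, 0]
BINARY_OP - → 14 - 0 = 14. Stack: [14]
STORE_FAST t → t=14. Stack: []
LOAD_CONST → push 7. Stack: [7]
LOAD_FAST x → push 0. Stack: [7, 0]
BINARY_OP - → 7 - 0 = 7. Stack: [7]
STORE_FAST y → y=7. Stack: []
LOAD_FAST p → push 31. Stack: [31]
LOAD_CONST → push 1. Stack: [31, 1]
BINARY_OP << → 31 << 1 = 62. Stack: [62]
LOAD_FAST b → push 11. Stack: [62, 11]
BINARY_OP - → 62 - 11 = 51. Stack: [51]
STORE_FAST m → m=51. Stack: []
LOAD_FAST x → push 0. Stack: [0]
RETURN_VALUE → return 0.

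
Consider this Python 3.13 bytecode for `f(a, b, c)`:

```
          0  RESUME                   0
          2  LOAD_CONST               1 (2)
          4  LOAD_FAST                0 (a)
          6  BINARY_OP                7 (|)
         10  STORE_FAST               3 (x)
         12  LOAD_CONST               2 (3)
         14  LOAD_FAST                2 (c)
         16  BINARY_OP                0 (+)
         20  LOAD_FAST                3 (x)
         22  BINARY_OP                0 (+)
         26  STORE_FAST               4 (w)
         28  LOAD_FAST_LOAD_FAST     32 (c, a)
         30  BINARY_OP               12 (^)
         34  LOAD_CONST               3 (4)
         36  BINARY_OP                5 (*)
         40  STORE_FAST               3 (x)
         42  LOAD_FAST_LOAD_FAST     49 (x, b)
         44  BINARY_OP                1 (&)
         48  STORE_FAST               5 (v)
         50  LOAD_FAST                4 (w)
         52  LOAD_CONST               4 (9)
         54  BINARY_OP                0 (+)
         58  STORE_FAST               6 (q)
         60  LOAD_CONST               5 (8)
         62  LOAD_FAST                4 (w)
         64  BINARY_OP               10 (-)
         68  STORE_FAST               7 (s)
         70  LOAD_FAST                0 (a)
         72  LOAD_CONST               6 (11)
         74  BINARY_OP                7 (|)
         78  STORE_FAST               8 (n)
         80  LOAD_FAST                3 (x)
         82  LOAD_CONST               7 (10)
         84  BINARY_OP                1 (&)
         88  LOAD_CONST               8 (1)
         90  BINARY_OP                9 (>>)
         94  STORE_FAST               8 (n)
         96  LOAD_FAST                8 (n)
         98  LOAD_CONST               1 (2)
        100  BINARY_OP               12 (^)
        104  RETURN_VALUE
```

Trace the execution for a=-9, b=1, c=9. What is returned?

LOAD_CONST → push 2. Stack: [2]
LOAD_FAST a → push -9. Stack: [2, -9]
BINARY_OP | → 2 | -9 = -9. Stack: [-9]
STORE_FAST x → x=-9. Stack: []
LOAD_CONST → push 3. Stack: [3]
LOAD_FAST c → push 9. Stack: [3, 9]
BINARY_OP + → 3 + 9 = 12. Stack: [12]
LOAD_FAST x → push -9. Stack: [12, -9]
BINARY_OP + → 12 + -9 = 3. Stack: [3]
STORE_FAST w → w=3. Stack: []
LOAD_FAST_LOAD_FAST c,a → push 9,-9. Stack: [9, -9]
BINARY_OP ^ → 9 ^ -9 = -2. Stack: [-2]
LOAD_CONST → push 4. Stack: [-2, 4]
BINARY_OP * → -2 * 4 = -8. Stack: [-8]
STORE_FAST x → x=-8. Stack: []
LOAD_FAST_LOAD_FAST x,b → push -8,1. Stack: [-8, 1]
BINARY_OP & → -8 & 1 = 0. Stack: [0]
STORE_FAST v → v=0. Stack: []
LOAD_FAST w → push 3. Stack: [3]
LOAD_CONST → push 9. Stack: [3, 9]
BINARY_OP + → 3 + 9 = 12. Stack: [12]
STORE_FAST q → q=12. Stack: []
LOAD_CONST → push 8. Stack: [8]
LOAD_FAST w → push 3. Stack: [8, 3]
BINARY_OP - → 8 - 3 = 5. Stack: [5]
STORE_FAST s → s=5. Stack: []
LOAD_FAST a → push -9. Stack: [-9]
LOAD_CONST → push 11. Stack: [-9, 11]
BINARY_OP | → -9 | 11 = -1. Stack: [-1]
STORE_FAST n → n=-1. Stack: []
LOAD_FAST x → push -8. Stack: [-8]
LOAD_CONST → push 10. Stack: [-8, 10]
BINARY_OP & → -8 & 10 = 8. Stack: [8]
LOAD_CONST → push 1. Stack: [8, 1]
BINARY_OP >> → 8 >> 1 = 4. Stack: [4]
STORE_FAST n → n=4. Stack: []
LOAD_FAST n → push 4. Stack: [4]
LOAD_CONST → push 2. Stack: [4, 2]
BINARY_OP ^ → 4 ^ 2 = 6. Stack: [6]
RETURN_VALUE → return 6.

6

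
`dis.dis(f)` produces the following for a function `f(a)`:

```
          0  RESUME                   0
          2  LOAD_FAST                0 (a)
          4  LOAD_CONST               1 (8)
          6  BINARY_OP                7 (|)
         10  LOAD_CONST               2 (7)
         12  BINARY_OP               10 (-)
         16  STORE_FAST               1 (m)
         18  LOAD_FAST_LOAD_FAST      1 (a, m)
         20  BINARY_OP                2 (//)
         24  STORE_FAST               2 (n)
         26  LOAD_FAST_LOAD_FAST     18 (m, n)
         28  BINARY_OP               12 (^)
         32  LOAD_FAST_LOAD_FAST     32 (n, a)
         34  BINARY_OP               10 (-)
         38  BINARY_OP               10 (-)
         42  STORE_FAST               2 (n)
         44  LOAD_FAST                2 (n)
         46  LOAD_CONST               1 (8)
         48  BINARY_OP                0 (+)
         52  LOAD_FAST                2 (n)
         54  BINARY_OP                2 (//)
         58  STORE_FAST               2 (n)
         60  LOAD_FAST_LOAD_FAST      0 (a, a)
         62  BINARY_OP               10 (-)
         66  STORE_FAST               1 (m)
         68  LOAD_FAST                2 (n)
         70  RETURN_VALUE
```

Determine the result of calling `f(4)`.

1

LOAD_FAST a → push 4. Stack: [4]
LOAD_CONST → push 8. Stack: [4, 8]
BINARY_OP | → 4 | 8 = 12. Stack: [12]
LOAD_CONST → push 7. Stack: [12, 7]
BINARY_OP - → 12 - 7 = 5. Stack: [5]
STORE_FAST m → m=5. Stack: []
LOAD_FAST_LOAD_FAST a,m → push 4,5. Stack: [4, 5]
BINARY_OP // → 4 // 5 = 0. Stack: [0]
STORE_FAST n → n=0. Stack: []
LOAD_FAST_LOAD_FAST m,n → push 5,0. Stack: [5, 0]
BINARY_OP ^ → 5 ^ 0 = 5. Stack: [5]
LOAD_FAST_LOAD_FAST n,a → push 0,4. Stack: [5, 0, 4]
BINARY_OP - → 0 - 4 = -4. Stack: [5, -4]
BINARY_OP - → 5 - -4 = 9. Stack: [9]
STORE_FAST n → n=9. Stack: []
LOAD_FAST n → push 9. Stack: [9]
LOAD_CONST → push 8. Stack: [9, 8]
BINARY_OP + → 9 + 8 = 17. Stack: [17]
LOAD_FAST n → push 9. Stack: [17, 9]
BINARY_OP // → 17 // 9 = 1. Stack: [1]
STORE_FAST n → n=1. Stack: []
LOAD_FAST_LOAD_FAST a,a → push 4,4. Stack: [4, 4]
BINARY_OP - → 4 - 4 = 0. Stack: [0]
STORE_FAST m → m=0. Stack: []
LOAD_FAST n → push 1. Stack: [1]
RETURN_VALUE → return 1.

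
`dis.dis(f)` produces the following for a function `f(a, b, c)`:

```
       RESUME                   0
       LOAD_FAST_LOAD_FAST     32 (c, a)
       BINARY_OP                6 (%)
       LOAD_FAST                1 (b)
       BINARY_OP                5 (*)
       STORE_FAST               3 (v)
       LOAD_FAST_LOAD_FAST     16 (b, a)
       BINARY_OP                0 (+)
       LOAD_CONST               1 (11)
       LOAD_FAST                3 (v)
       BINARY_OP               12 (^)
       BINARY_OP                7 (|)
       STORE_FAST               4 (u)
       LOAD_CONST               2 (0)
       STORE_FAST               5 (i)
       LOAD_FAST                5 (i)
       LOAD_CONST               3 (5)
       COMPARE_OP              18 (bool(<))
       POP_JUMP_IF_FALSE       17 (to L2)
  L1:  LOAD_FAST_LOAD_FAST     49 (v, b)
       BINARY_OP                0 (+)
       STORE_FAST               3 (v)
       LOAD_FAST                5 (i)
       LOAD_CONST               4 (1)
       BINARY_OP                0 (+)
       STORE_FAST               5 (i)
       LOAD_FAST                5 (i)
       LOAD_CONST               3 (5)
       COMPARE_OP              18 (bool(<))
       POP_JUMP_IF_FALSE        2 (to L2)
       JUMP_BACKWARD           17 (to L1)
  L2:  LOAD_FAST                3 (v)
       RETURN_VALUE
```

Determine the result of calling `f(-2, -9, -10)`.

-45

LOAD_FAST_LOAD_FAST c,a → push -10,-2
BINARY_OP % → -10 % -2 = 0
LOAD_FAST b → push -9
BINARY_OP * → 0 * -9 = 0
STORE_FAST v → v=0
LOAD_FAST_LOAD_FAST b,a → push -9,-2
BINARY_OP + → -9 + -2 = -11
LOAD_CONST → push 11
LOAD_FAST v → push 0
BINARY_OP ^ → 11 ^ 0 = 11
BINARY_OP | → -11 | 11 = -1
STORE_FAST u → u=-1
LOAD_CONST → push 0
STORE_FAST i → i=0
LOAD_FAST i → push 0
LOAD_CONST → push 5
COMPARE_OP bool(<) → 0 vs 5 = True
POP_JUMP_IF_FALSE → pop True; no jump
LOAD_FAST_LOAD_FAST v,b → push 0,-9
BINARY_OP + → 0 + -9 = -9
STORE_FAST v → v=-9
LOAD_FAST i → push 0
LOAD_CONST → push 1
BINARY_OP + → 0 + 1 = 1
STORE_FAST i → i=1
LOAD_FAST i → push 1
LOAD_CONST → push 5
COMPARE_OP bool(<) → 1 vs 5 = True
POP_JUMP_IF_FALSE → pop True; no jump
LOAD_FAST_LOAD_FAST v,b → push -9,-9
BINARY_OP + → -9 + -9 = -18
STORE_FAST v → v=-18
LOAD_FAST i → push 1
LOAD_CONST → push 1
BINARY_OP + → 1 + 1 = 2
STORE_FAST i → i=2
LOAD_FAST i → push 2
LOAD_CONST → push 5
COMPARE_OP bool(<) → 2 vs 5 = True
POP_JUMP_IF_FALSE → pop True; no jump
LOAD_FAST_LOAD_FAST v,b → push -18,-9
BINARY_OP + → -18 + -9 = -27
STORE_FAST v → v=-27
LOAD_FAST i → push 2
LOAD_CONST → push 1
BINARY_OP + → 2 + 1 = 3
STORE_FAST i → i=3
LOAD_FAST i → push 3
LOAD_CONST → push 5
COMPARE_OP bool(<) → 3 vs 5 = True
POP_JUMP_IF_FALSE → pop True; no jump
LOAD_FAST_LOAD_FAST v,b → push -27,-9
BINARY_OP + → -27 + -9 = -36
STORE_FAST v → v=-36
LOAD_FAST i → push 3
LOAD_CONST → push 1
BINARY_OP + → 3 + 1 = 4
STORE_FAST i → i=4
LOAD_FAST i → push 4
LOAD_CONST → push 5
COMPARE_OP bool(<) → 4 vs 5 = True
POP_JUMP_IF_FALSE → pop True; no jump
LOAD_FAST_LOAD_FAST v,b → push -36,-9
BINARY_OP + → -36 + -9 = -45
STORE_FAST v → v=-45
LOAD_FAST i → push 4
LOAD_CONST → push 1
BINARY_OP + → 4 + 1 = 5
STORE_FAST i → i=5
LOAD_FAST i → push 5
LOAD_CONST → push 5
COMPARE_OP bool(<) → 5 vs 5 = False
POP_JUMP_IF_FALSE → pop False; jump
LOAD_FAST v → push -45
RETURN_VALUE → return -45.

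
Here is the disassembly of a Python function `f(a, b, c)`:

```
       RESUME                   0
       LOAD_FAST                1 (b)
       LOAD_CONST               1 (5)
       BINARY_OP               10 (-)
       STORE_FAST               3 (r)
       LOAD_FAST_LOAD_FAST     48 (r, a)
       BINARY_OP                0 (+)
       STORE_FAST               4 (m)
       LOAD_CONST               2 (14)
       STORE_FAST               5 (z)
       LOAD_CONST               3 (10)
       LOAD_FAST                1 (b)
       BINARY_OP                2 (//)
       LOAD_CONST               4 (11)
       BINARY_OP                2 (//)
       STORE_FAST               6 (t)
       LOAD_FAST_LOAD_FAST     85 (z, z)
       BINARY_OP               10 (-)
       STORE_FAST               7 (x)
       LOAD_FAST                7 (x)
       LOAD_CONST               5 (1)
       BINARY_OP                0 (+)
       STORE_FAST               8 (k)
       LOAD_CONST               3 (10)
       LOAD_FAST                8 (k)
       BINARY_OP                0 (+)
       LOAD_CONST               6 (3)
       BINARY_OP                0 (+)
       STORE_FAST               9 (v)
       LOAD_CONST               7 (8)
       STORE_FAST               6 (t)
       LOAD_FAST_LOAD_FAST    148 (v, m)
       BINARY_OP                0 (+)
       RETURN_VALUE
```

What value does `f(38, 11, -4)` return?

LOAD_FAST b → push 11. Stack: [11]
LOAD_CONST → push 5. Stack: [11, 5]
BINARY_OP - → 11 - 5 = 6. Stack: [6]
STORE_FAST r → r=6. Stack: []
LOAD_FAST_LOAD_FAST r,a → push 6,38. Stack: [6, 38]
BINARY_OP + → 6 + 38 = 44. Stack: [44]
STORE_FAST m → m=44. Stack: []
LOAD_CONST → push 14. Stack: [14]
STORE_FAST z → z=14. Stack: []
LOAD_CONST → push 10. Stack: [10]
LOAD_FAST b → push 11. Stack: [10, 11]
BINARY_OP // → 10 // 11 = 0. Stack: [0]
LOAD_CONST → push 11. Stack: [0, 11]
BINARY_OP // → 0 // 11 = 0. Stack: [0]
STORE_FAST t → t=0. Stack: []
LOAD_FAST_LOAD_FAST z,z → push 14,14. Stack: [14, 14]
BINARY_OP - → 14 - 14 = 0. Stack: [0]
STORE_FAST x → x=0. Stack: []
LOAD_FAST x → push 0. Stack: [0]
LOAD_CONST → push 1. Stack: [0, 1]
BINARY_OP + → 0 + 1 = 1. Stack: [1]
STORE_FAST k → k=1. Stack: []
LOAD_CONST → push 10. Stack: [10]
LOAD_FAST k → push 1. Stack: [10, 1]
BINARY_OP + → 10 + 1 = 11. Stack: [11]
LOAD_CONST → push 3. Stack: [11, 3]
BINARY_OP + → 11 + 3 = 14. Stack: [14]
STORE_FAST v → v=14. Stack: []
LOAD_CONST → push 8. Stack: [8]
STORE_FAST t → t=8. Stack: []
LOAD_FAST_LOAD_FAST v,m → push 14,44. Stack: [14, 44]
BINARY_OP + → 14 + 44 = 58. Stack: [58]
RETURN_VALUE → return 58.

58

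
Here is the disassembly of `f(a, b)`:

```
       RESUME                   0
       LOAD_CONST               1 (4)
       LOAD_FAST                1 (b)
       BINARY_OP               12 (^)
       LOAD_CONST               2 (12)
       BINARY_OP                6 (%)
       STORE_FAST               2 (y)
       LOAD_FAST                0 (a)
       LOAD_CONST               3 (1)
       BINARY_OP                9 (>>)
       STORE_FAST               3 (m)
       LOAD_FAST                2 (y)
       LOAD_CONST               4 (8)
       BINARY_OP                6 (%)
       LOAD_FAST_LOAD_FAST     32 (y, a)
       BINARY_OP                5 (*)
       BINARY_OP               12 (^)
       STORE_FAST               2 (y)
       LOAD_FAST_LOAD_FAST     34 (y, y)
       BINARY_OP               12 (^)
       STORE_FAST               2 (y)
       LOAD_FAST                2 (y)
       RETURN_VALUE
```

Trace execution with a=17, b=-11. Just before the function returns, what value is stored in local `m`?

8

LOAD_CONST → push 4. Stack: [4]
LOAD_FAST b → push -11. Stack: [4, -11]
BINARY_OP ^ → 4 ^ -11 = -15. Stack: [-15]
LOAD_CONST → push 12. Stack: [-15, 12]
BINARY_OP % → -15 % 12 = 9. Stack: [9]
STORE_FAST y → y=9. Stack: []
LOAD_FAST a → push 17. Stack: [17]
LOAD_CONST → push 1. Stack: [17, 1]
BINARY_OP >> → 17 >> 1 = 8. Stack: [8]
STORE_FAST m → m=8. Stack: []
LOAD_FAST y → push 9. Stack: [9]
LOAD_CONST → push 8. Stack: [9, 8]
BINARY_OP % → 9 % 8 = 1. Stack: [1]
LOAD_FAST_LOAD_FAST y,a → push 9,17. Stack: [1, 9, 17]
BINARY_OP * → 9 * 17 = 153. Stack: [1, 153]
BINARY_OP ^ → 1 ^ 153 = 152. Stack: [152]
STORE_FAST y → y=152. Stack: []
LOAD_FAST_LOAD_FAST y,y → push 152,152. Stack: [152, 152]
BINARY_OP ^ → 152 ^ 152 = 0. Stack: [0]
STORE_FAST y → y=0. Stack: []
LOAD_FAST y → push 0. Stack: [0]
RETURN_VALUE → return 0.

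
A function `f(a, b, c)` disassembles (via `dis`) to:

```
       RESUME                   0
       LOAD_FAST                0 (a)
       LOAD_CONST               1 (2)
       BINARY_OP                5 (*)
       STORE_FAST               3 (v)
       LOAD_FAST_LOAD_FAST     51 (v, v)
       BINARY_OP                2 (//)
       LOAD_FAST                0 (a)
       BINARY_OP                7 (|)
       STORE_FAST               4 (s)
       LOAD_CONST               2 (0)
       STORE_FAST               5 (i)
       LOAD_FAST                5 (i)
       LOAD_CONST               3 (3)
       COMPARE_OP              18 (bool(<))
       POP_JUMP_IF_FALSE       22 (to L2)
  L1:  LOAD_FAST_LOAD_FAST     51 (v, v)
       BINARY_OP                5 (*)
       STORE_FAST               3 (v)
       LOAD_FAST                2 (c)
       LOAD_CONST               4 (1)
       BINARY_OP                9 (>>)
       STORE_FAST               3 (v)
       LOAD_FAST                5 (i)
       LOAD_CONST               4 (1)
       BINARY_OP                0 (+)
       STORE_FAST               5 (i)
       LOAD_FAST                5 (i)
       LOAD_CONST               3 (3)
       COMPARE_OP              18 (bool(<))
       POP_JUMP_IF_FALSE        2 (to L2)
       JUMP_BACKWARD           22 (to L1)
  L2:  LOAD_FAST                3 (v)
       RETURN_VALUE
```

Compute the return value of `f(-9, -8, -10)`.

LOAD_FAST a → push -9. Stack: [-9]
LOAD_CONST → push 2. Stack: [-9, 2]
BINARY_OP * → -9 * 2 = -18. Stack: [-18]
STORE_FAST v → v=-18. Stack: []
LOAD_FAST_LOAD_FAST v,v → push -18,-18. Stack: [-18, -18]
BINARY_OP // → -18 // -18 = 1. Stack: [1]
LOAD_FAST a → push -9. Stack: [1, -9]
BINARY_OP | → 1 | -9 = -9. Stack: [-9]
STORE_FAST s → s=-9. Stack: []
LOAD_CONST → push 0. Stack: [0]
STORE_FAST i → i=0. Stack: []
LOAD_FAST i → push 0. Stack: [0]
LOAD_CONST → push 3. Stack: [0, 3]
COMPARE_OP bool(<) → 0 vs 3 = True. Stack: [True]
POP_JUMP_IF_FALSE → pop True; no jump. Stack: []
LOAD_FAST_LOAD_FAST v,v → push -18,-18. Stack: [-18, -18]
BINARY_OP * → -18 * -18 = 324. Stack: [324]
STORE_FAST v → v=324. Stack: []
LOAD_FAST c → push -10. Stack: [-10]
LOAD_CONST → push 1. Stack: [-10, 1]
BINARY_OP >> → -10 >> 1 = -5. Stack: [-5]
STORE_FAST v → v=-5. Stack: []
LOAD_FAST i → push 0. Stack: [0]
LOAD_CONST → push 1. Stack: [0, 1]
BINARY_OP + → 0 + 1 = 1. Stack: [1]
STORE_FAST i → i=1. Stack: []
LOAD_FAST i → push 1. Stack: [1]
LOAD_CONST → push 3. Stack: [1, 3]
COMPARE_OP bool(<) → 1 vs 3 = True. Stack: [True]
POP_JUMP_IF_FALSE → pop True; no jump. Stack: []
LOAD_FAST_LOAD_FAST v,v → push -5,-5. Stack: [-5, -5]
BINARY_OP * → -5 * -5 = 25. Stack: [25]
STORE_FAST v → v=25. Stack: []
LOAD_FAST c → push -10. Stack: [-10]
LOAD_CONST → push 1. Stack: [-10, 1]
BINARY_OP >> → -10 >> 1 = -5. Stack: [-5]
STORE_FAST v → v=-5. Stack: []
LOAD_FAST i → push 1. Stack: [1]
LOAD_CONST → push 1. Stack: [1, 1]
BINARY_OP + → 1 + 1 = 2. Stack: [2]
STORE_FAST i → i=2. Stack: []
LOAD_FAST i → push 2. Stack: [2]
LOAD_CONST → push 3. Stack: [2, 3]
COMPARE_OP bool(<) → 2 vs 3 = True. Stack: [True]
POP_JUMP_IF_FALSE → pop True; no jump. Stack: []
LOAD_FAST_LOAD_FAST v,v → push -5,-5. Stack: [-5, -5]
BINARY_OP * → -5 * -5 = 25. Stack: [25]
STORE_FAST v → v=25. Stack: []
LOAD_FAST c → push -10. Stack: [-10]
LOAD_CONST → push 1. Stack: [-10, 1]
BINARY_OP >> → -10 >> 1 = -5. Stack: [-5]
STORE_FAST v → v=-5. Stack: []
LOAD_FAST i → push 2. Stack: [2]
LOAD_CONST → push 1. Stack: [2, 1]
BINARY_OP + → 2 + 1 = 3. Stack: [3]
STORE_FAST i → i=3. Stack: []
LOAD_FAST i → push 3. Stack: [3]
LOAD_CONST → push 3. Stack: [3, 3]
COMPARE_OP bool(<) → 3 vs 3 = False. Stack: [False]
POP_JUMP_IF_FALSE → pop False; jump. Stack: []
LOAD_FAST v → push -5. Stack: [-5]
RETURN_VALUE → return -5.

-5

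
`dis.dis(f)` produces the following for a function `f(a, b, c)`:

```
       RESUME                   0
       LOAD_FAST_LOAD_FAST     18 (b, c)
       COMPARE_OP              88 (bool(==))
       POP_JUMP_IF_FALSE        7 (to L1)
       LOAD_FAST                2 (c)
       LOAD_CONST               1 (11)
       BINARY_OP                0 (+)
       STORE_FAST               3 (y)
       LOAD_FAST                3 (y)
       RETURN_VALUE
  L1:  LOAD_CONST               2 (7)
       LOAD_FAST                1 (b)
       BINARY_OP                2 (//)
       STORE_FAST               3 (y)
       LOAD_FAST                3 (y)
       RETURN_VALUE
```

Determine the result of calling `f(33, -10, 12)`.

-1

LOAD_FAST_LOAD_FAST b,c → push -10,12. Stack: [-10, 12]
COMPARE_OP bool(==) → -10 vs 12 = False. Stack: [False]
POP_JUMP_IF_FALSE → pop False; jump. Stack: []
LOAD_CONST → push 7. Stack: [7]
LOAD_FAST b → push -10. Stack: [7, -10]
BINARY_OP // → 7 // -10 = -1. Stack: [-1]
STORE_FAST y → y=-1. Stack: []
LOAD_FAST y → push -1. Stack: [-1]
RETURN_VALUE → return -1.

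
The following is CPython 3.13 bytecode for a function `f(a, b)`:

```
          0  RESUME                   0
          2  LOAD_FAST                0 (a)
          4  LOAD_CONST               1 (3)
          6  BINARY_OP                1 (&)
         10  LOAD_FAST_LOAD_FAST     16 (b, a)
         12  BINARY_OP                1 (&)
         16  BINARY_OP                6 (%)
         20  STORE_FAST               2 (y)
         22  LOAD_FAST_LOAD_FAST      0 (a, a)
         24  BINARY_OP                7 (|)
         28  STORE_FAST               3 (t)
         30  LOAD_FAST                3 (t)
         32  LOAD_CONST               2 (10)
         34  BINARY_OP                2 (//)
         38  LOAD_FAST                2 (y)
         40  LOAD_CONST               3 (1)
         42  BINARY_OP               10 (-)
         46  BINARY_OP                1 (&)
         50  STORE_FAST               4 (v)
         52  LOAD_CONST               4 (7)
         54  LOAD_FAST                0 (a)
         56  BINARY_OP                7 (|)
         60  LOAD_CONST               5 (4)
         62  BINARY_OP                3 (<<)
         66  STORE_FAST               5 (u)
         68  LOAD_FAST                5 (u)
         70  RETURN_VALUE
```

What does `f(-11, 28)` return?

-144

LOAD_FAST a → push -11. Stack: [-11]
LOAD_CONST → push 3. Stack: [-11, 3]
BINARY_OP & → -11 & 3 = 1. Stack: [1]
LOAD_FAST_LOAD_FAST b,a → push 28,-11. Stack: [1, 28, -11]
BINARY_OP & → 28 & -11 = 20. Stack: [1, 20]
BINARY_OP % → 1 % 20 = 1. Stack: [1]
STORE_FAST y → y=1. Stack: []
LOAD_FAST_LOAD_FAST a,a → push -11,-11. Stack: [-11, -11]
BINARY_OP | → -11 | -11 = -11. Stack: [-11]
STORE_FAST t → t=-11. Stack: []
LOAD_FAST t → push -11. Stack: [-11]
LOAD_CONST → push 10. Stack: [-11, 10]
BINARY_OP // → -11 // 10 = -2. Stack: [-2]
LOAD_FAST y → push 1. Stack: [-2, 1]
LOAD_CONST → push 1. Stack: [-2, 1, 1]
BINARY_OP - → 1 - 1 = 0. Stack: [-2, 0]
BINARY_OP & → -2 & 0 = 0. Stack: [0]
STORE_FAST v → v=0. Stack: []
LOAD_CONST → push 7. Stack: [7]
LOAD_FAST a → push -11. Stack: [7, -11]
BINARY_OP | → 7 | -11 = -9. Stack: [-9]
LOAD_CONST → push 4. Stack: [-9, 4]
BINARY_OP << → -9 << 4 = -144. Stack: [-144]
STORE_FAST u → u=-144. Stack: []
LOAD_FAST u → push -144. Stack: [-144]
RETURN_VALUE → return -144.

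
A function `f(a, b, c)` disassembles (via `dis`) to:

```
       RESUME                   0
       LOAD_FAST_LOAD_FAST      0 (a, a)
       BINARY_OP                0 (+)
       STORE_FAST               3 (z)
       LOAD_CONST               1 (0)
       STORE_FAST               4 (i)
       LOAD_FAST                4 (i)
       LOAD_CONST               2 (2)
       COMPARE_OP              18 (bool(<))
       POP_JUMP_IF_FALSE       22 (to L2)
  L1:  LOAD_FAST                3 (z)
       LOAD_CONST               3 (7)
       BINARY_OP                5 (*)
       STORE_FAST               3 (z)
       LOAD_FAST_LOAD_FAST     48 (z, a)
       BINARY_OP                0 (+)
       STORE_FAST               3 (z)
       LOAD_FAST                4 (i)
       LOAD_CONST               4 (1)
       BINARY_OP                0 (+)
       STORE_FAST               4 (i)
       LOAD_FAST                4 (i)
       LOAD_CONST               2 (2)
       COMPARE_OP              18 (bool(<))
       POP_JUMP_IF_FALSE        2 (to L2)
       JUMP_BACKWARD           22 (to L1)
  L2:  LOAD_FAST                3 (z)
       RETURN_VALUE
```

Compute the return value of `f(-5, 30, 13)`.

-530

LOAD_FAST_LOAD_FAST a,a → push -5,-5. Stack: [-5, -5]
BINARY_OP + → -5 + -5 = -10. Stack: [-10]
STORE_FAST z → z=-10. Stack: []
LOAD_CONST → push 0. Stack: [0]
STORE_FAST i → i=0. Stack: []
LOAD_FAST i → push 0. Stack: [0]
LOAD_CONST → push 2. Stack: [0, 2]
COMPARE_OP bool(<) → 0 vs 2 = True. Stack: [True]
POP_JUMP_IF_FALSE → pop True; no jump. Stack: []
LOAD_FAST z → push -10. Stack: [-10]
LOAD_CONST → push 7. Stack: [-10, 7]
BINARY_OP * → -10 * 7 = -70. Stack: [-70]
STORE_FAST z → z=-70. Stack: []
LOAD_FAST_LOAD_FAST z,a → push -70,-5. Stack: [-70, -5]
BINARY_OP + → -70 + -5 = -75. Stack: [-75]
STORE_FAST z → z=-75. Stack: []
LOAD_FAST i → push 0. Stack: [0]
LOAD_CONST → push 1. Stack: [0, 1]
BINARY_OP + → 0 + 1 = 1. Stack: [1]
STORE_FAST i → i=1. Stack: []
LOAD_FAST i → push 1. Stack: [1]
LOAD_CONST → push 2. Stack: [1, 2]
COMPARE_OP bool(<) → 1 vs 2 = True. Stack: [True]
POP_JUMP_IF_FALSE → pop True; no jump. Stack: []
LOAD_FAST z → push -75. Stack: [-75]
LOAD_CONST → push 7. Stack: [-75, 7]
BINARY_OP * → -75 * 7 = -525. Stack: [-525]
STORE_FAST z → z=-525. Stack: []
LOAD_FAST_LOAD_FAST z,a → push -525,-5. Stack: [-525, -5]
BINARY_OP + → -525 + -5 = -530. Stack: [-530]
STORE_FAST z → z=-530. Stack: []
LOAD_FAST i → push 1. Stack: [1]
LOAD_CONST → push 1. Stack: [1, 1]
BINARY_OP + → 1 + 1 = 2. Stack: [2]
STORE_FAST i → i=2. Stack: []
LOAD_FAST i → push 2. Stack: [2]
LOAD_CONST → push 2. Stack: [2, 2]
COMPARE_OP bool(<) → 2 vs 2 = False. Stack: [False]
POP_JUMP_IF_FALSE → pop False; jump. Stack: []
LOAD_FAST z → push -530. Stack: [-530]
RETURN_VALUE → return -530.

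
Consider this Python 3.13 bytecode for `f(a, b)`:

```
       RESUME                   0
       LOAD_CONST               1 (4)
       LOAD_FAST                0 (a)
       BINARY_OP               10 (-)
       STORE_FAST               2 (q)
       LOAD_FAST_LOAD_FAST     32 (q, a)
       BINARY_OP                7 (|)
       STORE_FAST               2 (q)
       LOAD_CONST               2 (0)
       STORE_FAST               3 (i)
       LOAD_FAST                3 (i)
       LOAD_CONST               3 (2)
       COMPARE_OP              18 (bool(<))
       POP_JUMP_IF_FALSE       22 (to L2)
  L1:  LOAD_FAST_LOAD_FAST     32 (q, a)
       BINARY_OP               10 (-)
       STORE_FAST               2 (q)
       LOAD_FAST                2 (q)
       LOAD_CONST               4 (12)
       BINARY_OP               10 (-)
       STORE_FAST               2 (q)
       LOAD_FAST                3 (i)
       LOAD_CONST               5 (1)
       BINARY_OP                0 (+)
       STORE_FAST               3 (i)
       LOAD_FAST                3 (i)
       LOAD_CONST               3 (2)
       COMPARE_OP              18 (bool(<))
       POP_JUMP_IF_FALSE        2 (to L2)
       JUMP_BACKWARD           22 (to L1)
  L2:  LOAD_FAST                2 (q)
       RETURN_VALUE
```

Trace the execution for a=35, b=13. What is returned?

-123

LOAD_CONST → push 4. Stack: [4]
LOAD_FAST a → push 35. Stack: [4, 35]
BINARY_OP - → 4 - 35 = -31. Stack: [-31]
STORE_FAST q → q=-31. Stack: []
LOAD_FAST_LOAD_FAST q,a → push -31,35. Stack: [-31, 35]
BINARY_OP | → -31 | 35 = -29. Stack: [-29]
STORE_FAST q → q=-29. Stack: []
LOAD_CONST → push 0. Stack: [0]
STORE_FAST i → i=0. Stack: []
LOAD_FAST i → push 0. Stack: [0]
LOAD_CONST → push 2. Stack: [0, 2]
COMPARE_OP bool(<) → 0 vs 2 = True. Stack: [True]
POP_JUMP_IF_FALSE → pop True; no jump. Stack: []
LOAD_FAST_LOAD_FAST q,a → push -29,35. Stack: [-29, 35]
BINARY_OP - → -29 - 35 = -64. Stack: [-64]
STORE_FAST q → q=-64. Stack: []
LOAD_FAST q → push -64. Stack: [-64]
LOAD_CONST → push 12. Stack: [-64, 12]
BINARY_OP - → -64 - 12 = -76. Stack: [-76]
STORE_FAST q → q=-76. Stack: []
LOAD_FAST i → push 0. Stack: [0]
LOAD_CONST → push 1. Stack: [0, 1]
BINARY_OP + → 0 + 1 = 1. Stack: [1]
STORE_FAST i → i=1. Stack: []
LOAD_FAST i → push 1. Stack: [1]
LOAD_CONST → push 2. Stack: [1, 2]
COMPARE_OP bool(<) → 1 vs 2 = True. Stack: [True]
POP_JUMP_IF_FALSE → pop True; no jump. Stack: []
LOAD_FAST_LOAD_FAST q,a → push -76,35. Stack: [-76, 35]
BINARY_OP - → -76 - 35 = -111. Stack: [-111]
STORE_FAST q → q=-111. Stack: []
LOAD_FAST q → push -111. Stack: [-111]
LOAD_CONST → push 12. Stack: [-111, 12]
BINARY_OP - → -111 - 12 = -123. Stack: [-123]
STORE_FAST q → q=-123. Stack: []
LOAD_FAST i → push 1. Stack: [1]
LOAD_CONST → push 1. Stack: [1, 1]
BINARY_OP + → 1 + 1 = 2. Stack: [2]
STORE_FAST i → i=2. Stack: []
LOAD_FAST i → push 2. Stack: [2]
LOAD_CONST → push 2. Stack: [2, 2]
COMPARE_OP bool(<) → 2 vs 2 = False. Stack: [False]
POP_JUMP_IF_FALSE → pop False; jump. Stack: []
LOAD_FAST q → push -123. Stack: [-123]
RETURN_VALUE → return -123.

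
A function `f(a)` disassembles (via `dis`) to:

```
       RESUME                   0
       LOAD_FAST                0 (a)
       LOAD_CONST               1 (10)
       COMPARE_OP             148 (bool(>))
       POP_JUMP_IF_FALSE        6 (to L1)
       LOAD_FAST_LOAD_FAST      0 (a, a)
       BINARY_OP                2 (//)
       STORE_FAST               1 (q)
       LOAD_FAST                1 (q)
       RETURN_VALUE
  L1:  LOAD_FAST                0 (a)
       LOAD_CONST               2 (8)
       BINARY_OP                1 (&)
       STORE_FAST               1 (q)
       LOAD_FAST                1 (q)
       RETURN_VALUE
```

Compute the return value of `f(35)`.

1

LOAD_FAST a → push 35. Stack: [35]
LOAD_CONST → push 10. Stack: [35, 10]
COMPARE_OP bool(>) → 35 vs 10 = True. Stack: [True]
POP_JUMP_IF_FALSE → pop True; no jump. Stack: []
LOAD_FAST_LOAD_FAST a,a → push 35,35. Stack: [35, 35]
BINARY_OP // → 35 // 35 = 1. Stack: [1]
STORE_FAST q → q=1. Stack: []
LOAD_FAST q → push 1. Stack: [1]
RETURN_VALUE → return 1.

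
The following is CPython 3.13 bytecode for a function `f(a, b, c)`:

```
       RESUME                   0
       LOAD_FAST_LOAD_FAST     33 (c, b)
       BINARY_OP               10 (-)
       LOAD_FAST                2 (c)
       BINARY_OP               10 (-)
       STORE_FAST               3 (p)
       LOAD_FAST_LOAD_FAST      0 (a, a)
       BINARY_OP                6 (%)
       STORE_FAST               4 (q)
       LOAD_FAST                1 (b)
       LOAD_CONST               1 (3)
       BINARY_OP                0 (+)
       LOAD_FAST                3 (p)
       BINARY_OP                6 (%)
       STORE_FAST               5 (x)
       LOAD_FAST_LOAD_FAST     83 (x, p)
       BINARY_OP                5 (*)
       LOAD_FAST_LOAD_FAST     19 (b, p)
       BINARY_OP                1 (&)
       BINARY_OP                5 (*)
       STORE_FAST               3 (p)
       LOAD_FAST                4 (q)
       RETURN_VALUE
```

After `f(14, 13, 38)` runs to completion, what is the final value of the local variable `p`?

LOAD_FAST_LOAD_FAST c,b → push 38,13. Stack: [38, 13]
BINARY_OP - → 38 - 13 = 25. Stack: [25]
LOAD_FAST c → push 38. Stack: [25, 38]
BINARY_OP - → 25 - 38 = -13. Stack: [-13]
STORE_FAST p → p=-13. Stack: []
LOAD_FAST_LOAD_FAST a,a → push 14,14. Stack: [14, 14]
BINARY_OP % → 14 % 14 = 0. Stack: [0]
STORE_FAST q → q=0. Stack: []
LOAD_FAST b → push 13. Stack: [13]
LOAD_CONST → push 3. Stack: [13, 3]
BINARY_OP + → 13 + 3 = 16. Stack: [16]
LOAD_FAST p → push -13. Stack: [16, -13]
BINARY_OP % → 16 % -13 = -10. Stack: [-10]
STORE_FAST x → x=-10. Stack: []
LOAD_FAST_LOAD_FAST x,p → push -10,-13. Stack: [-10, -13]
BINARY_OP * → -10 * -13 = 130. Stack: [130]
LOAD_FAST_LOAD_FAST b,p → push 13,-13. Stack: [130, 13, -13]
BINARY_OP & → 13 & -13 = 1. Stack: [130, 1]
BINARY_OP * → 130 * 1 = 130. Stack: [130]
STORE_FAST p → p=130. Stack: []
LOAD_FAST q → push 0. Stack: [0]
RETURN_VALUE → return 0.

130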